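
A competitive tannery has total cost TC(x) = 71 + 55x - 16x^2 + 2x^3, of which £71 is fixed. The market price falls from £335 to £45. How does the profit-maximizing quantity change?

AVC = 55 - 16x + 2x^2, minimized at x = 4 where min AVC = £23. MC = 55 - 32x + 6x^2.
With P = £335 above the shutdown price, P = MC gives x = 10.
At P = £45 ≥ min AVC, set P = MC: x = 5. The firm stays open but cuts output.

Output falls from 10 to 5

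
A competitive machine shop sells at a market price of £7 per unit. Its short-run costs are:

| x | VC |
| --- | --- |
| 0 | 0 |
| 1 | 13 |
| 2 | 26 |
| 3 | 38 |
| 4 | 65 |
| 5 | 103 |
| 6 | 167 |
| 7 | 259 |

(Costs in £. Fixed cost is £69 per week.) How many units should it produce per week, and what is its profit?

x = 0 (shut down); profit = -£69

Compute π = P·x − TC at each output: x=0: -69; x=1: -75; x=2: -81; x=3: -86; x=4: -106; x=5: -137; x=6: -194; x=7: -279.
Profit is highest at x = 0. Equivalently, the lowest AVC in the table is 38/3 ≈ £12.67 at x = 3, and P = £7 falls below it — price never covers variable cost, so the firm shuts down and loses only its fixed cost.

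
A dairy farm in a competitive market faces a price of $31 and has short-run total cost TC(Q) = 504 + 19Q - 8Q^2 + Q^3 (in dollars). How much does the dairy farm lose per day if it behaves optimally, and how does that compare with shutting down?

AVC = 19 - 8Q + Q^2 has its minimum $3 at Q = 4; price $31 clears that bar, so the firm operates.
MC = 19 - 16Q + 3Q^2. Setting P = MC and taking the root on the rising branch gives Q* = 6.
TR = 31·6 = 186. TC = 504 + 42 = 546. Profit = 186 − 546 = -$360.
By producing, the firm covers all variable cost plus $144 of fixed cost; shutting down would lose the full $504.

Profit = -$360 at Q = 6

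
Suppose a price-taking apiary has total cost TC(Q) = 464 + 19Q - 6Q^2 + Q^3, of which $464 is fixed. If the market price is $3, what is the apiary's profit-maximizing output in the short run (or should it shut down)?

Shut down

Strip out fixed cost: VC = 19Q - 6Q^2 + Q^3. Then AVC = 19 - 6Q + Q^2 and MC = 19 - 12Q + 3Q^2.
AVC hits its minimum where MC = AVC, at Q = 3, giving min AVC = 19 - 6·3 + 3^2 = $10.
With P < min AVC ($3 < $10), every unit sold adds to the loss.
The firm minimizes its loss by shutting down and losing only its fixed cost of $464.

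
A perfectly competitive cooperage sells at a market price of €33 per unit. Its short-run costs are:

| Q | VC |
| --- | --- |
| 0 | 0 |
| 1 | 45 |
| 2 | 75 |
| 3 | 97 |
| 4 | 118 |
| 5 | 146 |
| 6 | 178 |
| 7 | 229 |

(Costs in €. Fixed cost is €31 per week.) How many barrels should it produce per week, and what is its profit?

Profit at each row (π = 33Q − TC): Q=0: -31; Q=1: -43; Q=2: -40; Q=3: -29; Q=4: -17; Q=5: -12; Q=6: -11; Q=7: -29.
Profit is maximized at Q = 6. AVC there is 178/6 = €29.67 ≤ P, so producing beats shutting down (which would give -€31).

Q = 6; profit = -€11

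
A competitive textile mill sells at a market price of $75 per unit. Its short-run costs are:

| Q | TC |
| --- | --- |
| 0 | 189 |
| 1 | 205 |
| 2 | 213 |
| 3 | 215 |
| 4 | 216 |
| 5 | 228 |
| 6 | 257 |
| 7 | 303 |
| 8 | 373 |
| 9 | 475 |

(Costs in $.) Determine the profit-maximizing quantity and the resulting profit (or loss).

Profit at each row (π = 75Q − TC): Q=0: -189; Q=1: -130; Q=2: -63; Q=3: 10; Q=4: 84; Q=5: 147; Q=6: 193; Q=7: 222; Q=8: 227; Q=9: 200.
Profit is maximized at Q = 8. AVC there is 184/8 = $23 ≤ P, so producing beats shutting down (which would give -$189).

Q = 8; profit = $227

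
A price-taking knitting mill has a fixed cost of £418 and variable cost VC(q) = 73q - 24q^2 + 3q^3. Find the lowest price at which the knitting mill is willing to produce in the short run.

£25 per unit

Short-run supply begins at min AVC. From VC = 73q - 24q^2 + 3q^3, AVC = 73 - 24q + 3q^2.
dAVC/dq = -24 + 6q = 0 gives q = 4. min AVC = 73 - 24·4 + 3·4^2 = 25.
So the shutdown price is £25.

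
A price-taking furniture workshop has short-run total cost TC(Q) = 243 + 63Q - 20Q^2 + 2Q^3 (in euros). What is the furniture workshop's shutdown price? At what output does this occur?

€13 per unit, at Q = 5

The shutdown price is the minimum of AVC. VC = 63Q - 20Q^2 + 2Q^3, so AVC = 63 - 20Q + 2Q^2.
dAVC/dQ = -20 + 4Q = 0 gives Q = 5. min AVC = 63 - 20·5 + 2·5^2 = 13.
For P < €13 the firm produces nothing.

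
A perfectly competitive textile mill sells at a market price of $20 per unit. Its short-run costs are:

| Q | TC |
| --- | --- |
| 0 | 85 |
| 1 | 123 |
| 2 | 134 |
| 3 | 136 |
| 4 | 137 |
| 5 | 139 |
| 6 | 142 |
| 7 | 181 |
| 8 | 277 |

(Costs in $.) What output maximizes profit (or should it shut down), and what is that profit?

Q = 6; profit = -$22

Compute π = P·Q − TC at each output: Q=0: -85; Q=1: -103; Q=2: -94; Q=3: -76; Q=4: -57; Q=5: -39; Q=6: -22; Q=7: -41; Q=8: -117.
Profit is maximized at Q = 6. AVC there is 57/6 = $9.50 ≤ P, so producing beats shutting down (which would give -$85).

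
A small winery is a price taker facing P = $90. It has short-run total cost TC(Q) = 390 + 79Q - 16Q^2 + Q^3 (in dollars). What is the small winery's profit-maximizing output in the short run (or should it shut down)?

Variable cost is VC = 79Q - 16Q^2 + Q^3, so AVC = VC/Q = 79 - 16Q + Q^2 and MC = dTC/dQ = 79 - 32Q + 3Q^2.
The AVC parabola has its vertex at Q = 16/2 = 8, where AVC = 79 - 16·8 + 8^2 = $15.
Since P = $90 ≥ min AVC = $15, price covers variable cost and the firm should produce.
Set P = MC: 90 = 79 - 32Q + 3Q^2 → -11 - 32Q + 3Q^2 = 0. The roots are Q = -1/3 and Q = 11; the profit-maximizing output is on the rising part of MC, so Q* = 11.
Check: AVC at Q = 11 is $24 ≤ P, so revenue covers variable cost.
Profit = P·Q − TC = 90·11 − 654 = $336.

Produce at Q = 11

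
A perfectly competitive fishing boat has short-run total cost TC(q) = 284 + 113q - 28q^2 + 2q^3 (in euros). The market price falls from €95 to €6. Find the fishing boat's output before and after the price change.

Output falls from 9 to 0 (the firm shuts down)

AVC = 113 - 28q + 2q^2, minimized at q = 7 where min AVC = €15. MC = 113 - 56q + 6q^2.
With P = €95 above the shutdown price, P = MC gives q = 9.
At P = €6 < min AVC = €15, price no longer covers variable cost at any output, so the firm shuts down: q = 0.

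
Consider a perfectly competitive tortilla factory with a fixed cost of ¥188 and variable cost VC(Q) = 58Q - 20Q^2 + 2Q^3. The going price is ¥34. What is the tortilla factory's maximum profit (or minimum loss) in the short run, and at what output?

AVC = 58 - 20Q + 2Q^2; min AVC = ¥8 at Q = 5. Since P = ¥34 ≥ min AVC, the firm produces.
With MC = 58 - 40Q + 6Q^2, P = MC on the upward-sloping part at Q* = 6.
TR = 34·6 = 204. TC = 188 + 60 = 248. Profit = 204 − 248 = -¥44.
Shutting down would mean losing the fixed cost of ¥188, so operating at a loss of ¥44 is better by ¥144.

Profit = -¥44 at Q = 6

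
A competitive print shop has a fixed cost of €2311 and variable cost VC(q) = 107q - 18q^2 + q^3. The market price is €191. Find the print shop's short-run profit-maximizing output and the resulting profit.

AVC = 107 - 18q + q^2 has its minimum €26 at q = 9; price €191 clears that bar, so the firm operates.
With MC = 107 - 36q + 3q^2, P = MC on the upward-sloping part at q* = 14.
TR = 191·14 = 2674. TC = 2311 + 714 = 3025. Profit = 2674 − 3025 = -€351.
Shutting down would mean losing the fixed cost of €2311, so operating at a loss of €351 is better by €1960.

Profit = -€351 at q = 14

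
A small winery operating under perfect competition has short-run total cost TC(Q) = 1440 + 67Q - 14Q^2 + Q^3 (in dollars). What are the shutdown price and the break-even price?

AVC = 67 - 14Q + Q^2; minimized at Q = 7, giving min AVC = $18. That is the shutdown price.
ATC = 1440/Q + 67 - 14Q + Q^2. Setting dATC/dQ = −1440/Q^2 − 14 + 2Q = 0 gives Q = 12 (since 2·12^3 − 14·12^2 = 1440).
min ATC = 1440/12 + 67 − 14·12 + 12^2 = $163. That is the break-even price.
For $18 ≤ P < $163 the firm produces at a loss; below $18 it shuts down.

Shutdown price = $18; break-even price = $163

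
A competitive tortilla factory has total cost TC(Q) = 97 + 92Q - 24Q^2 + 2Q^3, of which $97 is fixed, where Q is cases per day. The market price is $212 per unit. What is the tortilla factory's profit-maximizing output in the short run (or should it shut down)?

From TC, MC = TC'(Q) = 92 - 48Q + 6Q^2 and AVC = VC/Q = 92 - 24Q + 2Q^2.
The AVC parabola has its vertex at Q = 24/4 = 6, where AVC = 92 - 24·6 + 2·6^2 = $20.
Because $212 ≥ $20, revenue can cover variable cost; the firm operates.
Set P = MC: 212 = 92 - 48Q + 6Q^2 → -120 - 48Q + 6Q^2 = 0. The roots are Q = -2 and Q = 10; the profit-maximizing output is on the rising part of MC, so Q* = 10.
Check: AVC at Q = 10 is $52 ≤ P, so revenue covers variable cost.
Profit = P·Q − TC = 212·10 − 617 = $1503.

Produce at Q = 10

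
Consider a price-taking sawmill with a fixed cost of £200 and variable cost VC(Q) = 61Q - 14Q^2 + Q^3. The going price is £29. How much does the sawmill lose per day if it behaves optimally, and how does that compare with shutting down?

AVC = 61 - 14Q + Q^2 has its minimum £12 at Q = 7; price £29 clears that bar, so the firm operates.
With MC = 61 - 28Q + 3Q^2, P = MC on the upward-sloping part at Q* = 8.
TR = 29·8 = 232. TC = 200 + 104 = 304. Profit = 232 − 304 = -£72.
That loss of £72 beats the £200 the firm would lose by shutting down; producing recovers £128 of fixed cost.

Profit = -£72 at Q = 8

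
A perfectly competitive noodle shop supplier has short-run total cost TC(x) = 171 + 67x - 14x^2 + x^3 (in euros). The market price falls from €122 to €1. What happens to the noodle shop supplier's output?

Output falls from 11 to 0 (the firm shuts down)

MC = 67 - 28x + 3x^2; the shutdown threshold is min AVC = €18 (at x = 7).
At P = €122 ≥ min AVC, set P = MC on the rising branch: x = 11.
At P = €1 < min AVC = €18, price no longer covers variable cost at any output, so the firm shuts down: x = 0.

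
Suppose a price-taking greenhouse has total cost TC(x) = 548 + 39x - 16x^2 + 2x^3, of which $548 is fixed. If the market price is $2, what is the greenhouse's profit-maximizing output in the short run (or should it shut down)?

Shut down

Variable cost is VC = 39x - 16x^2 + 2x^3, so AVC = VC/x = 39 - 16x + 2x^2 and MC = dTC/dx = 39 - 32x + 6x^2.
AVC hits its minimum where MC = AVC, at x = 4, giving min AVC = 39 - 16·4 + 2·4^2 = $7.
With P < min AVC ($2 < $7), every unit sold adds to the loss.
The firm minimizes its loss by shutting down and losing only its fixed cost of $548.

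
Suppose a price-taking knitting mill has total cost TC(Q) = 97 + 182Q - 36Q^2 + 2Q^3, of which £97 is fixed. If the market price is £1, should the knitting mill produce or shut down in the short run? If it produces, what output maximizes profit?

Shut down

From TC, MC = TC'(Q) = 182 - 72Q + 6Q^2 and AVC = VC/Q = 182 - 36Q + 2Q^2.
AVC hits its minimum where MC = AVC, at Q = 9, giving min AVC = 182 - 36·9 + 2·9^2 = £20.
P = £1 lies below min AVC = £20; no output level covers variable cost.
Best response: produce nothing and absorb the £97 fixed cost.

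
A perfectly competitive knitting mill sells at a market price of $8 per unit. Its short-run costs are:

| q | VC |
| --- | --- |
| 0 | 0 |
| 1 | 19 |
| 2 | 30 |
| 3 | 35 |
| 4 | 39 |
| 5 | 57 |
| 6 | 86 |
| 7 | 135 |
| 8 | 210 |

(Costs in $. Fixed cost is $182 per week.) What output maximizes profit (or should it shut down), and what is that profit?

q = 0 (shut down); profit = -$182

Tabulate TR − TC: q=0: -182; q=1: -193; q=2: -196; q=3: -193; q=4: -189; q=5: -199; q=6: -220; q=7: -261; q=8: -328.
Profit is highest at q = 0. Equivalently, the lowest AVC in the table is 39/4 ≈ $9.75 at q = 4, and P = $8 falls below it — price never covers variable cost, so the firm shuts down and loses only its fixed cost.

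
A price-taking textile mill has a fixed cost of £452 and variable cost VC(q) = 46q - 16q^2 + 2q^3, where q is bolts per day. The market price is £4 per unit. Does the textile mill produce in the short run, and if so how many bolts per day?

Shut down

Variable cost is VC = 46q - 16q^2 + 2q^3, so AVC = VC/q = 46 - 16q + 2q^2 and MC = dTC/dq = 46 - 32q + 6q^2.
AVC is minimized where dAVC/dq = -16 + 4q = 0, at q = 4; min AVC = 46 - 16·4 + 2·4^2 = £14.
With P < min AVC (£4 < £14), every unit sold adds to the loss.
The firm minimizes its loss by shutting down and losing only its fixed cost of £452.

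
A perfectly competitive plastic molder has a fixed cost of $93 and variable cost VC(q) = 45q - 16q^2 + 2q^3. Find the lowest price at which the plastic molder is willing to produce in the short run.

The shutdown price is the minimum of AVC. VC = 45q - 16q^2 + 2q^3, so AVC = 45 - 16q + 2q^2.
At the minimum of AVC, MC = AVC. MC = 45 - 32q + 6q^2; setting MC = AVC gives 4q^2 - 16q = 0, so q = 4. min AVC = 13.
For P < $13 the firm produces nothing.

$13 per unit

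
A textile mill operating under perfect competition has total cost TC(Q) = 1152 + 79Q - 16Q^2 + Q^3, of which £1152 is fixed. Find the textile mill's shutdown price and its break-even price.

Shutdown price = min AVC. AVC = 79 - 16Q + Q^2, with vertex at Q = 8 and minimum £15.
ATC = 1152/Q + 79 - 16Q + Q^2. Setting dATC/dQ = −1152/Q^2 − 16 + 2Q = 0 gives Q = 12 (since 2·12^3 − 16·12^2 = 1152).
min ATC = 1152/12 + 79 − 16·12 + 12^2 = £127. That is the break-even price.
Between these two prices the firm operates at a loss; above £127 it earns a profit.

Shutdown price = £15; break-even price = £127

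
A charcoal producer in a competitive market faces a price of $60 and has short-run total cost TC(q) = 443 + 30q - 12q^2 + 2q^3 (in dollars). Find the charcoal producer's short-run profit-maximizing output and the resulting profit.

AVC = 30 - 12q + 2q^2; min AVC = $12 at q = 3. Since P = $60 ≥ min AVC, the firm produces.
With MC = 30 - 24q + 6q^2, P = MC on the upward-sloping part at q* = 5.
TR = 60·5 = 300. TC = 443 + 100 = 543. Profit = 300 − 543 = -$243.
By producing, the firm covers all variable cost plus $200 of fixed cost; shutting down would lose the full $443.

Profit = -$243 at q = 5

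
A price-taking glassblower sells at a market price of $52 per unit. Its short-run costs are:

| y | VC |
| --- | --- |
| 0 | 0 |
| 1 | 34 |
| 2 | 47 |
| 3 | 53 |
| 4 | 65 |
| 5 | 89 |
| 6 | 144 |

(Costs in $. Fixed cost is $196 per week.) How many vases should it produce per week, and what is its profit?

y = 5; profit = -$25

Compute π = P·y − TC at each output: y=0: -196; y=1: -178; y=2: -139; y=3: -93; y=4: -53; y=5: -25; y=6: -28.
Profit is maximized at y = 5. AVC there is 89/5 = $17.80 ≤ P, so producing beats shutting down (which would give -$196).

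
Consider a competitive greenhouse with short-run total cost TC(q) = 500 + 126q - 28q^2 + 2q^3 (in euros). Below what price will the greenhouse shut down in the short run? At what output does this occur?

€28 per unit, at q = 7

The firm shuts down when price falls below the minimum of average variable cost. AVC = VC/q = 126 - 28q + 2q^2.
At the minimum of AVC, MC = AVC. MC = 126 - 56q + 6q^2; setting MC = AVC gives 4q^2 - 28q = 0, so q = 7. min AVC = 28.
The firm shuts down for any P below €28.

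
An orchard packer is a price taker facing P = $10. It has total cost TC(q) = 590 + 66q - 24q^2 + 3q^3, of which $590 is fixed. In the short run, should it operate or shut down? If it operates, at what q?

Shut down

Variable cost is VC = 66q - 24q^2 + 3q^3, so AVC = VC/q = 66 - 24q + 3q^2 and MC = dTC/dq = 66 - 48q + 9q^2.
AVC is minimized where dAVC/dq = -24 + 6q = 0, at q = 4; min AVC = 66 - 24·4 + 3·4^2 = $18.
Since P = $10 < min AVC = $18, price fails to cover variable cost at any output.
The firm minimizes its loss by shutting down and losing only its fixed cost of $590.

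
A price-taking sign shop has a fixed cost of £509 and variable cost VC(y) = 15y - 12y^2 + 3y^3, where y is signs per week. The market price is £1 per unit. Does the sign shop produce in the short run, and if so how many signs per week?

From TC, MC = TC'(y) = 15 - 24y + 9y^2 and AVC = VC/y = 15 - 12y + 3y^2.
AVC is minimized where dAVC/dy = -12 + 6y = 0, at y = 2; min AVC = 15 - 12·2 + 3·2^2 = £3.
Since P = £1 < min AVC = £3, price fails to cover variable cost at any output.
Shutting down limits the loss to fixed cost, £509.

Shut down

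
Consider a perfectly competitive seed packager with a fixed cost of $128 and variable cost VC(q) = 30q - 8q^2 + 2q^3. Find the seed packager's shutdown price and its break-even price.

Shutdown price = min AVC. AVC = 30 - 8q + 2q^2, with vertex at q = 2 and minimum $22.
ATC = 128/q + 30 - 8q + 2q^2. Setting dATC/dq = −128/q^2 − 8 + 4q = 0 gives q = 4 (since 4·4^3 − 8·4^2 = 128).
min ATC = 128/4 + 30 − 8·4 + 2·4^2 = $62. That is the break-even price.
Between these two prices the firm operates at a loss; above $62 it earns a profit.

Shutdown price = $22; break-even price = $62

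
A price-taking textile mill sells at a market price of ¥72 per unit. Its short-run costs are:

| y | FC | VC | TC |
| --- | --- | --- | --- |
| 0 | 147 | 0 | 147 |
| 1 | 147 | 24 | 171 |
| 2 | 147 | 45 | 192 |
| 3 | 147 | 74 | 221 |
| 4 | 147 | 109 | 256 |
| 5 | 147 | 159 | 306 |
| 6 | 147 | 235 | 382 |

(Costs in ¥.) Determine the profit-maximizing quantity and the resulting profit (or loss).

y = 5; profit = ¥54

Compute π = P·y − TC at each output: y=0: -147; y=1: -99; y=2: -48; y=3: -5; y=4: 32; y=5: 54; y=6: 50.
Profit is maximized at y = 5. AVC there is 159/5 = ¥31.80 ≤ P, so producing beats shutting down (which would give -¥147).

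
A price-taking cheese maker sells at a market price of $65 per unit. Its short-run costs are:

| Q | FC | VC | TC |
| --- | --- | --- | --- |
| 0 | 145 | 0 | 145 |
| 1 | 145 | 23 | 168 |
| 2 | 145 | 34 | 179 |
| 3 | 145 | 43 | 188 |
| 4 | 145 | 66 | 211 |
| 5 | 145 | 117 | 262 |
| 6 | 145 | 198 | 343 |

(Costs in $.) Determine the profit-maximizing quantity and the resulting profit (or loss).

Q = 5; profit = $63

Tabulate TR − TC: Q=0: -145; Q=1: -103; Q=2: -49; Q=3: 7; Q=4: 49; Q=5: 63; Q=6: 47.
Profit is maximized at Q = 5. AVC there is 117/5 = $23.40 ≤ P, so producing beats shutting down (which would give -$145).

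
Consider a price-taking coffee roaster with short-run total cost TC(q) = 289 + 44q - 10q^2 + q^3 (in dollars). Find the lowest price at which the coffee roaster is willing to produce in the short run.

The shutdown price is the minimum of AVC. VC = 44q - 10q^2 + q^3, so AVC = 44 - 10q + q^2.
At the minimum of AVC, MC = AVC. MC = 44 - 20q + 3q^2; setting MC = AVC gives 2q^2 - 10q = 0, so q = 5. min AVC = 19.
So the shutdown price is $19.

$19 per unit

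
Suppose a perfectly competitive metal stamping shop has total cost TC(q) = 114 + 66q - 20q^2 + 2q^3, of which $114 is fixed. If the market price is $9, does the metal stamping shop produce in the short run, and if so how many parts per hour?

From TC, MC = TC'(q) = 66 - 40q + 6q^2 and AVC = VC/q = 66 - 20q + 2q^2.
AVC hits its minimum where MC = AVC, at q = 5, giving min AVC = 66 - 20·5 + 2·5^2 = $16.
P = $9 lies below min AVC = $16; no output level covers variable cost.
Shutting down limits the loss to fixed cost, $114.

Shut down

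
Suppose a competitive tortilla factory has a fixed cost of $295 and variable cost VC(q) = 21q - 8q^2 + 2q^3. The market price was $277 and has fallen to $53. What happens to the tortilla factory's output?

MC = 21 - 16q + 6q^2; the shutdown threshold is min AVC = $13 (at q = 2).
At P = $277 ≥ min AVC, set P = MC on the rising branch: q = 8.
At P = $53 ≥ min AVC, set P = MC: q = 4. The firm stays open but cuts output.

Output falls from 8 to 4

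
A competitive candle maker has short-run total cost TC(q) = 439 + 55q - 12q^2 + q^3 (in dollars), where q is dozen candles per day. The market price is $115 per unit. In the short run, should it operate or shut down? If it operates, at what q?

Variable cost is VC = 55q - 12q^2 + q^3, so AVC = VC/q = 55 - 12q + q^2 and MC = dTC/dq = 55 - 24q + 3q^2.
AVC is minimized where dAVC/dq = -12 + 2q = 0, at q = 6; min AVC = 55 - 12·6 + 6^2 = $19.
P = $115 exceeds min AVC = $19, so the firm stays open.
P = MC gives -60 - 24q + 3q^2 = 0, with roots -2 and 10. Take the larger (rising MC): q* = 10.
Check: AVC at q = 10 is $35 ≤ P, so revenue covers variable cost.
Profit = P·q − TC = 115·10 − 789 = $361.

Produce at q = 10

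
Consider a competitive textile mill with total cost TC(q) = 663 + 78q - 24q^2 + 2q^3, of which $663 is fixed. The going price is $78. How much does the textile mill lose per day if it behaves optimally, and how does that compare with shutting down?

AVC = 78 - 24q + 2q^2; min AVC = $6 at q = 6. Since P = $78 ≥ min AVC, the firm produces.
With MC = 78 - 48q + 6q^2, P = MC on the upward-sloping part at q* = 8.
TR = 78·8 = 624. TC = 663 + 112 = 775. Profit = 624 − 775 = -$151.
By producing, the firm covers all variable cost plus $512 of fixed cost; shutting down would lose the full $663.

Profit = -$151 at q = 8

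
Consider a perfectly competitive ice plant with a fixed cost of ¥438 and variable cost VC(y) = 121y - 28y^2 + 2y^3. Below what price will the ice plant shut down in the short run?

The shutdown price is the minimum of AVC. VC = 121y - 28y^2 + 2y^3, so AVC = 121 - 28y + 2y^2.
At the minimum of AVC, MC = AVC. MC = 121 - 56y + 6y^2; setting MC = AVC gives 4y^2 - 28y = 0, so y = 7. min AVC = 23.
The firm shuts down for any P below ¥23.

¥23 per unit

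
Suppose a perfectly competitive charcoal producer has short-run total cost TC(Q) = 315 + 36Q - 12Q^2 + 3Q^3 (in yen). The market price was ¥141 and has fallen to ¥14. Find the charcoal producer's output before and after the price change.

MC = 36 - 24Q + 9Q^2; the shutdown threshold is min AVC = ¥24 (at Q = 2).
With P = ¥141 above the shutdown price, P = MC gives Q = 5.
At P = ¥14 < min AVC = ¥24, price no longer covers variable cost at any output, so the firm shuts down: Q = 0.

Output falls from 5 to 0 (the firm shuts down)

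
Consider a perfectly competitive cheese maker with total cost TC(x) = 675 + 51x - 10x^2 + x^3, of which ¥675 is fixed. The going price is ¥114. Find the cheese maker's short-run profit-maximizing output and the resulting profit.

AVC = 51 - 10x + x^2 has its minimum ¥26 at x = 5; price ¥114 clears that bar, so the firm operates.
MC = 51 - 20x + 3x^2. Setting P = MC and taking the root on the rising branch gives x* = 9.
TR = 114·9 = 1026. TC = 675 + 378 = 1053. Profit = 1026 − 1053 = -¥27.
That loss of ¥27 beats the ¥675 the firm would lose by shutting down; producing recovers ¥648 of fixed cost.

Profit = -¥27 at x = 9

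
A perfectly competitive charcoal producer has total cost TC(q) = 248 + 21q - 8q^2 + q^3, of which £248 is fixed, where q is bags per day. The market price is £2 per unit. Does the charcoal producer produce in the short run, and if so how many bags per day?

From TC, MC = TC'(q) = 21 - 16q + 3q^2 and AVC = VC/q = 21 - 8q + q^2.
The AVC parabola has its vertex at q = 8/2 = 4, where AVC = 21 - 8·4 + 4^2 = £5.
Since P = £2 < min AVC = £5, price fails to cover variable cost at any output.
Shutting down limits the loss to fixed cost, £248.

Shut down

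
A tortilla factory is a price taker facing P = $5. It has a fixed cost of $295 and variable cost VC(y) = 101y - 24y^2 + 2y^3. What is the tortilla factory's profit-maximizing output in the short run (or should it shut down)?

From TC, MC = TC'(y) = 101 - 48y + 6y^2 and AVC = VC/y = 101 - 24y + 2y^2.
AVC is minimized where dAVC/dy = -24 + 4y = 0, at y = 6; min AVC = 101 - 24·6 + 2·6^2 = $29.
P = $5 lies below min AVC = $29; no output level covers variable cost.
The firm minimizes its loss by shutting down and losing only its fixed cost of $295.

Shut down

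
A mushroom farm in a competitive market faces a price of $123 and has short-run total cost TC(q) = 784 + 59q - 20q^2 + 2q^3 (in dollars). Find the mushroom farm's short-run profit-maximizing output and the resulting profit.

AVC = 59 - 20q + 2q^2; min AVC = $9 at q = 5. Since P = $123 ≥ min AVC, the firm produces.
MC = 59 - 40q + 6q^2. Setting P = MC and taking the root on the rising branch gives q* = 8.
TR = 123·8 = 984. TC = 784 + 216 = 1000. Profit = 984 − 1000 = -$16.
That loss of $16 beats the $784 the firm would lose by shutting down; producing recovers $768 of fixed cost.

Profit = -$16 at q = 8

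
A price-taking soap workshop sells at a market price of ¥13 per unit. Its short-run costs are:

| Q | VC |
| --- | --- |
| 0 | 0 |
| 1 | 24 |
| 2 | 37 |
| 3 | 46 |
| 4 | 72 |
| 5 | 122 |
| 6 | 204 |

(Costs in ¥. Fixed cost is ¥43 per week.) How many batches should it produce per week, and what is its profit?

Q = 0 (shut down); profit = -¥43

Tabulate TR − TC: Q=0: -43; Q=1: -54; Q=2: -54; Q=3: -50; Q=4: -63; Q=5: -100; Q=6: -169.
Profit is highest at Q = 0. Equivalently, the lowest AVC in the table is 46/3 ≈ ¥15.33 at Q = 3, and P = ¥13 falls below it — price never covers variable cost, so the firm shuts down and loses only its fixed cost.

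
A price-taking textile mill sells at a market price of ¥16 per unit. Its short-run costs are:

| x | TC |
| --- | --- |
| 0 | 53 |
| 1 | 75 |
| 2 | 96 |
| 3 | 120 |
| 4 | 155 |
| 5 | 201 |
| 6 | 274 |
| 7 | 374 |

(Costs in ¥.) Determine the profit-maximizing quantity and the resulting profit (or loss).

Tabulate TR − TC: x=0: -53; x=1: -59; x=2: -64; x=3: -72; x=4: -91; x=5: -121; x=6: -178; x=7: -262.
Profit is highest at x = 0. Equivalently, the lowest AVC in the table is 43/2 ≈ ¥21.50 at x = 2, and P = ¥16 falls below it — price never covers variable cost, so the firm shuts down and loses only its fixed cost.

x = 0 (shut down); profit = -¥53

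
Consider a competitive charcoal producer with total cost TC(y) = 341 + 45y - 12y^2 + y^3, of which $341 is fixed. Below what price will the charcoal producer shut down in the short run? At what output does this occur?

$9 per unit, at y = 6

Short-run supply begins at min AVC. From VC = 45y - 12y^2 + y^3, AVC = 45 - 12y + y^2.
dAVC/dy = -12 + 2y = 0 gives y = 6. min AVC = 45 - 12·6 + 6^2 = 9.
For P < $9 the firm produces nothing.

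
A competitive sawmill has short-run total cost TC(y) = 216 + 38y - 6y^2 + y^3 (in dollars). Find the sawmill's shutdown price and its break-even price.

Shutdown price = $29; break-even price = $74

AVC = 38 - 6y + y^2; minimized at y = 3, giving min AVC = $29. That is the shutdown price.
ATC = 216/y + 38 - 6y + y^2. Setting dATC/dy = −216/y^2 − 6 + 2y = 0 gives y = 6 (since 2·6^3 − 6·6^2 = 216).
min ATC = 216/6 + 38 − 6·6 + 6^2 = $74. That is the break-even price.
For $29 ≤ P < $74 the firm produces at a loss; below $29 it shuts down.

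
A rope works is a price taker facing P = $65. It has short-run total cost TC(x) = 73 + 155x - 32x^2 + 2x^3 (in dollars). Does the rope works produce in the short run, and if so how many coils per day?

Strip out fixed cost: VC = 155x - 32x^2 + 2x^3. Then AVC = 155 - 32x + 2x^2 and MC = 155 - 64x + 6x^2.
AVC is minimized where dAVC/dx = -32 + 4x = 0, at x = 8; min AVC = 155 - 32·8 + 2·8^2 = $27.
Because $65 ≥ $27, revenue can cover variable cost; the firm operates.
Solving P = MC: 90 - 64x + 6x^2 = 0 ⇒ x = 5/3 or 9. On the upward-sloping branch, x* = 9.
Check: AVC at x = 9 is $29 ≤ P, so revenue covers variable cost.
Profit = P·x − TC = 65·9 − 334 = $251.

Produce at x = 9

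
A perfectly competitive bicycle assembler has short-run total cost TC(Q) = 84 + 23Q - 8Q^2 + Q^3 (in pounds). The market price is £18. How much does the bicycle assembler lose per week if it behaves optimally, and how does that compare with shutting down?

AVC = 23 - 8Q + Q^2 has its minimum £7 at Q = 4; price £18 clears that bar, so the firm operates.
MC = 23 - 16Q + 3Q^2. Setting P = MC and taking the root on the rising branch gives Q* = 5.
TR = 18·5 = 90. TC = 84 + 40 = 124. Profit = 90 − 124 = -£34.
By producing, the firm covers all variable cost plus £50 of fixed cost; shutting down would lose the full £84.

Profit = -£34 at Q = 5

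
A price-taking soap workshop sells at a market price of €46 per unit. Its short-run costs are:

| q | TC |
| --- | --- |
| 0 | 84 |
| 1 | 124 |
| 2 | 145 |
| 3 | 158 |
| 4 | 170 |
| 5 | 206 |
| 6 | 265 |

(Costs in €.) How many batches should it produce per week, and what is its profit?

Compute π = P·q − TC at each output: q=0: -84; q=1: -78; q=2: -53; q=3: -20; q=4: 14; q=5: 24; q=6: 11.
Profit is maximized at q = 5. AVC there is 122/5 = €24.40 ≤ P, so producing beats shutting down (which would give -€84).

q = 5; profit = €24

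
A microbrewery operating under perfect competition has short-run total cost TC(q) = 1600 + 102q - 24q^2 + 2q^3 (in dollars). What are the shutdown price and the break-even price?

Shutdown price = min AVC. AVC = 102 - 24q + 2q^2, with vertex at q = 6 and minimum $30.
ATC = 1600/q + 102 - 24q + 2q^2. Setting dATC/dq = −1600/q^2 − 24 + 4q = 0 gives q = 10 (since 4·10^3 − 24·10^2 = 1600).
min ATC = 1600/10 + 102 − 24·10 + 2·10^2 = $222. That is the break-even price.
Between these two prices the firm operates at a loss; above $222 it earns a profit.

Shutdown price = $30; break-even price = $222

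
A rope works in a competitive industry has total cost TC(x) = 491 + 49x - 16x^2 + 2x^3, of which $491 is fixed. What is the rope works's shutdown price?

$17 per unit

The shutdown price is the minimum of AVC. VC = 49x - 16x^2 + 2x^3, so AVC = 49 - 16x + 2x^2.
At the minimum of AVC, MC = AVC. MC = 49 - 32x + 6x^2; setting MC = AVC gives 4x^2 - 16x = 0, so x = 4. min AVC = 17.
The firm shuts down for any P below $17.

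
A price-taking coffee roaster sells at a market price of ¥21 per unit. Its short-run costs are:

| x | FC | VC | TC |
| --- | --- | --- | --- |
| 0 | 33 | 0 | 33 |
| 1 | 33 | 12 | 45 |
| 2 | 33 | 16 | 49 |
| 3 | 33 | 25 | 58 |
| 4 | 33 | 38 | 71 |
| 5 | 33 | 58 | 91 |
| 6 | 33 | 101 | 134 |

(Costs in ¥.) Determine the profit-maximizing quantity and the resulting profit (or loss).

Compute π = P·x − TC at each output: x=0: -33; x=1: -24; x=2: -7; x=3: 5; x=4: 13; x=5: 14; x=6: -8.
Profit is maximized at x = 5. AVC there is 58/5 = ¥11.60 ≤ P, so producing beats shutting down (which would give -¥33).

x = 5; profit = ¥14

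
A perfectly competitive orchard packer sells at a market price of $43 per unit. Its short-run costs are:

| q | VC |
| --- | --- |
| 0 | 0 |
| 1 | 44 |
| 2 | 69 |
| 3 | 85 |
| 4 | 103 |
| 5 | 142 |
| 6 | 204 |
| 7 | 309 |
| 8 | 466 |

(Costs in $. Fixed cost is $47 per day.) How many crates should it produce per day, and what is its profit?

q = 5; profit = $26

Compute π = P·q − TC at each output: q=0: -47; q=1: -48; q=2: -30; q=3: -3; q=4: 22; q=5: 26; q=6: 7; q=7: -55; q=8: -169.
Profit is maximized at q = 5. AVC there is 142/5 = $28.40 ≤ P, so producing beats shutting down (which would give -$47).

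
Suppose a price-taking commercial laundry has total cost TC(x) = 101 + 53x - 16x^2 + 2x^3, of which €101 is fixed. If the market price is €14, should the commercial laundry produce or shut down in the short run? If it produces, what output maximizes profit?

Shut down

Strip out fixed cost: VC = 53x - 16x^2 + 2x^3. Then AVC = 53 - 16x + 2x^2 and MC = 53 - 32x + 6x^2.
AVC is minimized where dAVC/dx = -16 + 4x = 0, at x = 4; min AVC = 53 - 16·4 + 2·4^2 = €21.
P = €14 lies below min AVC = €21; no output level covers variable cost.
Shutting down limits the loss to fixed cost, €101.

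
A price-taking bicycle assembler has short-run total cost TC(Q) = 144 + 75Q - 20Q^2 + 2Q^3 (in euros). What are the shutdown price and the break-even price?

Shutdown price = €25; break-even price = €51

AVC = 75 - 20Q + 2Q^2; minimized at Q = 5, giving min AVC = €25. That is the shutdown price.
ATC = 144/Q + 75 - 20Q + 2Q^2. Setting dATC/dQ = −144/Q^2 − 20 + 4Q = 0 gives Q = 6 (since 4·6^3 − 20·6^2 = 144).
min ATC = 144/6 + 75 − 20·6 + 2·6^2 = €51. That is the break-even price.
For €25 ≤ P < €51 the firm produces at a loss; below €25 it shuts down.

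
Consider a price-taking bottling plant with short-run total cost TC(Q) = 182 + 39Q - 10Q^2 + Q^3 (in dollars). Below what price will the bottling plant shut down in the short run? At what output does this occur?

$14 per unit, at Q = 5

Short-run supply begins at min AVC. From VC = 39Q - 10Q^2 + Q^3, AVC = 39 - 10Q + Q^2.
dAVC/dQ = -10 + 2Q = 0 gives Q = 5. min AVC = 39 - 10·5 + 5^2 = 14.
For P < $14 the firm produces nothing.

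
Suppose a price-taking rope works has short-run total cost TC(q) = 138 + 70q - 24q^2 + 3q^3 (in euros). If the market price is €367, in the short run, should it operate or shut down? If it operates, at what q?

From TC, MC = TC'(q) = 70 - 48q + 9q^2 and AVC = VC/q = 70 - 24q + 3q^2.
AVC hits its minimum where MC = AVC, at q = 4, giving min AVC = 70 - 24·4 + 3·4^2 = €22.
Because €367 ≥ €22, revenue can cover variable cost; the firm operates.
Solving P = MC: -297 - 48q + 9q^2 = 0 ⇒ q = -11/3 or 9. On the upward-sloping branch, q* = 9.
Check: AVC at q = 9 is €97 ≤ P, so revenue covers variable cost.
Profit = P·q − TC = 367·9 − 1011 = €2292.

Produce at q = 9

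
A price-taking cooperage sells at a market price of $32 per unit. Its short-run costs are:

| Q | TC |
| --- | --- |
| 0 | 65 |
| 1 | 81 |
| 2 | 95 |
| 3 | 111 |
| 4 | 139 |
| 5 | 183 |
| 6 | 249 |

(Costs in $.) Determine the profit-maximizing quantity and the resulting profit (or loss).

Compute π = P·Q − TC at each output: Q=0: -65; Q=1: -49; Q=2: -31; Q=3: -15; Q=4: -11; Q=5: -23; Q=6: -57.
Profit is maximized at Q = 4. AVC there is 74/4 = $18.50 ≤ P, so producing beats shutting down (which would give -$65).

Q = 4; profit = -$11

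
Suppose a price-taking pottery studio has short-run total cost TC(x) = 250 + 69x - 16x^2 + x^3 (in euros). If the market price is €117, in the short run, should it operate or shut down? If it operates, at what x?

Strip out fixed cost: VC = 69x - 16x^2 + x^3. Then AVC = 69 - 16x + x^2 and MC = 69 - 32x + 3x^2.
The AVC parabola has its vertex at x = 16/2 = 8, where AVC = 69 - 16·8 + 8^2 = €5.
Since P = €117 ≥ min AVC = €5, price covers variable cost and the firm should produce.
P = MC gives -48 - 32x + 3x^2 = 0, with roots -4/3 and 12. Take the larger (rising MC): x* = 12.
Check: AVC at x = 12 is €21 ≤ P, so revenue covers variable cost.
Profit = P·x − TC = 117·12 − 502 = €902.

Produce at x = 12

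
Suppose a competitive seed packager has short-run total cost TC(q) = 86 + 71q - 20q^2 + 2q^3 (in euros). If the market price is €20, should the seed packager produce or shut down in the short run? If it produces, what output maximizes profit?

Shut down

Variable cost is VC = 71q - 20q^2 + 2q^3, so AVC = VC/q = 71 - 20q + 2q^2 and MC = dTC/dq = 71 - 40q + 6q^2.
AVC hits its minimum where MC = AVC, at q = 5, giving min AVC = 71 - 20·5 + 2·5^2 = €21.
P = €20 lies below min AVC = €21; no output level covers variable cost.
Best response: produce nothing and absorb the €86 fixed cost.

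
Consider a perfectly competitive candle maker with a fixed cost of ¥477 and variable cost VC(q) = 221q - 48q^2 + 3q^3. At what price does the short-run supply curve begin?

¥29 per unit

The shutdown price is the minimum of AVC. VC = 221q - 48q^2 + 3q^3, so AVC = 221 - 48q + 3q^2.
At the minimum of AVC, MC = AVC. MC = 221 - 96q + 9q^2; setting MC = AVC gives 6q^2 - 48q = 0, so q = 8. min AVC = 29.
So the shutdown price is ¥29.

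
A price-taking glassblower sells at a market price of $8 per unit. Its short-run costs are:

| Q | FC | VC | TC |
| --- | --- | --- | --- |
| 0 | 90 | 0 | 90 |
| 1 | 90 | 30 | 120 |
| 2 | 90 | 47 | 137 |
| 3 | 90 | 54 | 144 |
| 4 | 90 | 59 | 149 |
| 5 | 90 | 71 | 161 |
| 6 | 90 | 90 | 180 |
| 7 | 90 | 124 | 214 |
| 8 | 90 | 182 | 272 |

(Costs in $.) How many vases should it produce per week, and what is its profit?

Profit at each row (π = 8Q − TC): Q=0: -90; Q=1: -112; Q=2: -121; Q=3: -120; Q=4: -117; Q=5: -121; Q=6: -132; Q=7: -158; Q=8: -208.
Profit is highest at Q = 0. Equivalently, the lowest AVC in the table is 71/5 ≈ $14.20 at Q = 5, and P = $8 falls below it — price never covers variable cost, so the firm shuts down and loses only its fixed cost.

Q = 0 (shut down); profit = -$90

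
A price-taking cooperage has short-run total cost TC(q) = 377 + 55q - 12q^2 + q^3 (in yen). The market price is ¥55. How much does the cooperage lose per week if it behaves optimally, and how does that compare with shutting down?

Profit = -¥121 at q = 8

AVC = 55 - 12q + q^2; min AVC = ¥19 at q = 6. Since P = ¥55 ≥ min AVC, the firm produces.
With MC = 55 - 24q + 3q^2, P = MC on the upward-sloping part at q* = 8.
TR = 55·8 = 440. TC = 377 + 184 = 561. Profit = 440 − 561 = -¥121.
Shutting down would mean losing the fixed cost of ¥377, so operating at a loss of ¥121 is better by ¥256.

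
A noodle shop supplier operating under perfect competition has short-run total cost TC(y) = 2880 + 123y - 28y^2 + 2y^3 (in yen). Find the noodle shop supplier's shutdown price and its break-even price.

AVC = 123 - 28y + 2y^2; minimized at y = 7, giving min AVC = ¥25. That is the shutdown price.
ATC = 2880/y + 123 - 28y + 2y^2. Setting dATC/dy = −2880/y^2 − 28 + 4y = 0 gives y = 12 (since 4·12^3 − 28·12^2 = 2880).
min ATC = 2880/12 + 123 − 28·12 + 2·12^2 = ¥315. That is the break-even price.
For ¥25 ≤ P < ¥315 the firm produces at a loss; below ¥25 it shuts down.

Shutdown price = ¥25; break-even price = ¥315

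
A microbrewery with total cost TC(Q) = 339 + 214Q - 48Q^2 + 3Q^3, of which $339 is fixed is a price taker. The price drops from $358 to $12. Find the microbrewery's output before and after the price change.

MC = 214 - 96Q + 9Q^2; the shutdown threshold is min AVC = $22 (at Q = 8).
At P = $358 ≥ min AVC, set P = MC on the rising branch: Q = 12.
At P = $12 < min AVC = $22, price no longer covers variable cost at any output, so the firm shuts down: Q = 0.

Output falls from 12 to 0 (the firm shuts down)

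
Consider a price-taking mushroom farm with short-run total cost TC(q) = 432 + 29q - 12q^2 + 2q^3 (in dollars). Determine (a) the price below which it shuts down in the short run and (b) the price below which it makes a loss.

Shutdown price = $11; break-even price = $101

AVC = 29 - 12q + 2q^2; minimized at q = 3, giving min AVC = $11. That is the shutdown price.
ATC = 432/q + 29 - 12q + 2q^2. Setting dATC/dq = −432/q^2 − 12 + 4q = 0 gives q = 6 (since 4·6^3 − 12·6^2 = 432).
min ATC = 432/6 + 29 − 12·6 + 2·6^2 = $101. That is the break-even price.
Between these two prices the firm operates at a loss; above $101 it earns a profit.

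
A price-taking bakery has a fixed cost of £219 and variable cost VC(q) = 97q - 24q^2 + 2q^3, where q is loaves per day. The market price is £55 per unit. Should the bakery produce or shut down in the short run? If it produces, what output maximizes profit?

Produce at q = 7

Strip out fixed cost: VC = 97q - 24q^2 + 2q^3. Then AVC = 97 - 24q + 2q^2 and MC = 97 - 48q + 6q^2.
AVC hits its minimum where MC = AVC, at q = 6, giving min AVC = 97 - 24·6 + 2·6^2 = £25.
P = £55 exceeds min AVC = £25, so the firm stays open.
P = MC gives 42 - 48q + 6q^2 = 0, with roots 1 and 7. Take the larger (rising MC): q* = 7.
Check: AVC at q = 7 is £27 ≤ P, so revenue covers variable cost.
Profit = P·q − TC = 55·7 − 408 = -£23, a loss, but smaller than the £219 fixed cost the firm would lose by shutting down.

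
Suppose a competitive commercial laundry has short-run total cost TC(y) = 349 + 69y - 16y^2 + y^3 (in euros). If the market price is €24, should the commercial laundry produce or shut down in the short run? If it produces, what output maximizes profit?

Produce at y = 9

From TC, MC = TC'(y) = 69 - 32y + 3y^2 and AVC = VC/y = 69 - 16y + y^2.
AVC is minimized where dAVC/dy = -16 + 2y = 0, at y = 8; min AVC = 69 - 16·8 + 8^2 = €5.
P = €24 exceeds min AVC = €5, so the firm stays open.
Solving P = MC: 45 - 32y + 3y^2 = 0 ⇒ y = 5/3 or 9. On the upward-sloping branch, y* = 9.
Check: AVC at y = 9 is €6 ≤ P, so revenue covers variable cost.
Profit = P·y − TC = 24·9 − 403 = -€187, a loss, but smaller than the €349 fixed cost the firm would lose by shutting down.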